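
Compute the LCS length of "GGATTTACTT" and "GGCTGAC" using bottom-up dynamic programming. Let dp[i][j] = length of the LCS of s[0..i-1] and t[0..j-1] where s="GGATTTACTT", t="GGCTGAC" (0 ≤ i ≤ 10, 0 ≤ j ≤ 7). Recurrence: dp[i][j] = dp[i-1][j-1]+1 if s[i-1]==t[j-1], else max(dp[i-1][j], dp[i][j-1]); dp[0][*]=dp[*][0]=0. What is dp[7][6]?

4

   ''  G  G  C  T  G  A  C
''  0  0  0  0  0  0  0  0
 G  0  1  1  1  1  1  1  1
 G  0  1  2  2  2  2  2  2
 A  0  1  2  2  2  2  3  3
 T  0  1  2  2  3  3  3  3
 T  0  1  2  2  3  3  3  3
 T  0  1  2  2  3  3  3  3
 A  0  1  2  2  3  3  4  4
 C  0  1  2  3  3  3  4  5
 T  0  1  2  3  4  4  4  5
 T  0  1  2  3  4  4  4  5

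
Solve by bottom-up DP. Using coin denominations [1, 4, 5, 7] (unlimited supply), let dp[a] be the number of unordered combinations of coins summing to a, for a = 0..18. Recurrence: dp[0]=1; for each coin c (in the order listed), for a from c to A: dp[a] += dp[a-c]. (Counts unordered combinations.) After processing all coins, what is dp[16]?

after  coin     0     1     2     3     4     5     6     7     8     9    10    11    12    13    14    15    16    17    18
          1     1     1     1     1     1     1     1     1     1     1     1     1     1     1     1     1     1     1     1
          4     1     1     1     1     2     2     2     2     3     3     3     3     4     4     4     4     5     5     5
          5     1     1     1     1     2     3     3     3     4     5     6     6     7     8     9    10    11    12    13
          7     1     1     1     1     2     3     3     4     5     6     7     8    10    11    13    15    17    19    21

17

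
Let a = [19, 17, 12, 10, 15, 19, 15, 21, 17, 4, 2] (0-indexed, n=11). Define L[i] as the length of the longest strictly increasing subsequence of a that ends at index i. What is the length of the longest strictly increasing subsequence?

4

   i    0    1    2    3    4    5    6    7    8    9   10
a[i]   19   17   12   10   15   19   15   21   17    4    2
L[i]    1    1    1    1    2    3    2    4    3    1    1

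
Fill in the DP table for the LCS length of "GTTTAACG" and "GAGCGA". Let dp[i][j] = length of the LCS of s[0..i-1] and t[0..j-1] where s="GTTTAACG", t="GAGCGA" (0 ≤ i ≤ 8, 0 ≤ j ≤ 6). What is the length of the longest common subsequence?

   ''  G  A  G  C  G  A
''  0  0  0  0  0  0  0
 G  0  1  1  1  1  1  1
 T  0  1  1  1  1  1  1
 T  0  1  1  1  1  1  1
 T  0  1  1  1  1  1  1
 A  0  1  2  2  2  2  2
 A  0  1  2  2  2  2  3
 C  0  1  2  2  3  3  3
 G  0  1  2  3  3  4  4

4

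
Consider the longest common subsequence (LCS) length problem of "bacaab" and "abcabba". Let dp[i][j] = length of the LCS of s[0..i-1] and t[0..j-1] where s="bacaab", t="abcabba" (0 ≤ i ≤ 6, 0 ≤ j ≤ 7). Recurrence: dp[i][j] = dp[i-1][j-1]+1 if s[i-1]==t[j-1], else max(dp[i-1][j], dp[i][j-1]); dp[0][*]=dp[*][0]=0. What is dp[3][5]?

   ''  a  b  c  a  b  b  a
''  0  0  0  0  0  0  0  0
 b  0  0  1  1  1  1  1  1
 a  0  1  1  1  2  2  2  2
 c  0  1  1  2  2  2  2  2
 a  0  1  1  2  3  3  3  3
 a  0  1  1  2  3  3  3  4
 b  0  1  2  2  3  4  4  4

2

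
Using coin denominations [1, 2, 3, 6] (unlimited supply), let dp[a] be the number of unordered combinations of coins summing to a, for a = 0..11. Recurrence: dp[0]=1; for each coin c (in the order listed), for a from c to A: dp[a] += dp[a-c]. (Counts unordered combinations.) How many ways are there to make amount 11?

after  coin     0     1     2     3     4     5     6     7     8     9    10    11
          1     1     1     1     1     1     1     1     1     1     1     1     1
          2     1     1     2     2     3     3     4     4     5     5     6     6
          3     1     1     2     3     4     5     7     8    10    12    14    16
          6     1     1     2     3     4     5     8     9    12    15    18    21

21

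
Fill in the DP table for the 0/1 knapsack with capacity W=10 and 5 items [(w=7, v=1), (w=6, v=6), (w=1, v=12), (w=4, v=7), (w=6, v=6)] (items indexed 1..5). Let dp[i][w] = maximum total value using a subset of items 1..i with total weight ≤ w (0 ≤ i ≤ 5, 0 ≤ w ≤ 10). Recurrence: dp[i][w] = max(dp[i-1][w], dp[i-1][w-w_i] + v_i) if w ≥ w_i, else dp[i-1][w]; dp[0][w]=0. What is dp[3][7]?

i\w   0   1   2   3   4   5   6   7   8   9  10
  0   0   0   0   0   0   0   0   0   0   0   0
  1   0   0   0   0   0   0   0   1   1   1   1
  2   0   0   0   0   0   0   6   6   6   6   6
  3   0  12  12  12  12  12  12  18  18  18  18
  4   0  12  12  12  12  19  19  19  19  19  19
  5   0  12  12  12  12  19  19  19  19  19  19

18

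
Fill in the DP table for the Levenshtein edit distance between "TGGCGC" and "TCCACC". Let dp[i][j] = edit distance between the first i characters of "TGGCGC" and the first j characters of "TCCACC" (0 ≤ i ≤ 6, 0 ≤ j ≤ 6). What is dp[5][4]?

   ''  T  C  C  A  C  C
''  0  1  2  3  4  5  6
 T  1  0  1  2  3  4  5
 G  2  1  1  2  3  4  5
 G  3  2  2  2  3  4  5
 C  4  3  2  2  3  3  4
 G  5  4  3  3  3  4  4
 C  6  5  4  3  4  3  4

3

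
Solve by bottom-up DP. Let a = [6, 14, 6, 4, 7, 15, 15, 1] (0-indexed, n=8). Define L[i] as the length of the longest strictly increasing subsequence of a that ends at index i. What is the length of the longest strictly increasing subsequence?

3

   i    0    1    2    3    4    5    6    7
a[i]    6   14    6    4    7   15   15    1
L[i]    1    2    1    1    2    3    3    1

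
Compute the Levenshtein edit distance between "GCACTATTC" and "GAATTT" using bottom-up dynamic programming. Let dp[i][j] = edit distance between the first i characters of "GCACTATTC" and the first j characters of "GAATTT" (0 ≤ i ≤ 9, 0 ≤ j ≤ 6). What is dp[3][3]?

   ''  G  A  A  T  T  T
''  0  1  2  3  4  5  6
 G  1  0  1  2  3  4  5
 C  2  1  1  2  3  4  5
 A  3  2  1  1  2  3  4
 C  4  3  2  2  2  3  4
 T  5  4  3  3  2  2  3
 A  6  5  4  3  3  3  3
 T  7  6  5  4  3  3  3
 T  8  7  6  5  4  3  3
 C  9  8  7  6  5  4  4

1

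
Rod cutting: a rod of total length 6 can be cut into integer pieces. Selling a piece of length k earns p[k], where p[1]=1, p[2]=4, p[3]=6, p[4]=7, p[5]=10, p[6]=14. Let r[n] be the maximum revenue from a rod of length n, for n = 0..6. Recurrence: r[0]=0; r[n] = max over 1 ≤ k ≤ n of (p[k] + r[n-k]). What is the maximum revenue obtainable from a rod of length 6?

   n    0    1    2    3    4    5    6
r[n]    0    1    4    6    8   10   14

14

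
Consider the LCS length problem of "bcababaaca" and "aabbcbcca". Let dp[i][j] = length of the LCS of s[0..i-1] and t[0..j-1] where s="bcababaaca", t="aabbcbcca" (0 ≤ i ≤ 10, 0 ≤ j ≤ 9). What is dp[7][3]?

   ''  a  a  b  b  c  b  c  c  a
''  0  0  0  0  0  0  0  0  0  0
 b  0  0  0  1  1  1  1  1  1  1
 c  0  0  0  1  1  2  2  2  2  2
 a  0  1  1  1  1  2  2  2  2  3
 b  0  1  1  2  2  2  3  3  3  3
 a  0  1  2  2  2  2  3  3  3  4
 b  0  1  2  3  3  3  3  3  3  4
 a  0  1  2  3  3  3  3  3  3  4
 a  0  1  2  3  3  3  3  3  3  4
 c  0  1  2  3  3  4  4  4  4  4
 a  0  1  2  3  3  4  4  4  4  5

3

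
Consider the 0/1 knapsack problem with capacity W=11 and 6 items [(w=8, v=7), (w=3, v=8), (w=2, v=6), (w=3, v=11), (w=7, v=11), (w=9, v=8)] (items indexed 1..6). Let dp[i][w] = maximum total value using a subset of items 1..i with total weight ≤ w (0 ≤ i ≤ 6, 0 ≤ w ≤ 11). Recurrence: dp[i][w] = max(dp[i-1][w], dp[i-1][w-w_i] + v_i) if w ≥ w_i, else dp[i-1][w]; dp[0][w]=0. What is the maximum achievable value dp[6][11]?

i\w   0   1   2   3   4   5   6   7   8   9  10  11
  0   0   0   0   0   0   0   0   0   0   0   0   0
  1   0   0   0   0   0   0   0   0   7   7   7   7
  2   0   0   0   8   8   8   8   8   8   8   8  15
  3   0   0   6   8   8  14  14  14  14  14  14  15
  4   0   0   6  11  11  17  19  19  25  25  25  25
  5   0   0   6  11  11  17  19  19  25  25  25  25
  6   0   0   6  11  11  17  19  19  25  25  25  25

25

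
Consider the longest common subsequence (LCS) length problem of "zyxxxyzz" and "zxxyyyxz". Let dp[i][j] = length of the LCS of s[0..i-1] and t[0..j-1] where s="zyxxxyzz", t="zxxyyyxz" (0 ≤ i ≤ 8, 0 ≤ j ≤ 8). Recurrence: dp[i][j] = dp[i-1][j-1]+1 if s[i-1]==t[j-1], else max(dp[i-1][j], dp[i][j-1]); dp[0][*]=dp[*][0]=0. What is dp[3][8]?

3

   ''  z  x  x  y  y  y  x  z
''  0  0  0  0  0  0  0  0  0
 z  0  1  1  1  1  1  1  1  1
 y  0  1  1  1  2  2  2  2  2
 x  0  1  2  2  2  2  2  3  3
 x  0  1  2  3  3  3  3  3  3
 x  0  1  2  3  3  3  3  4  4
 y  0  1  2  3  4  4  4  4  4
 z  0  1  2  3  4  4  4  4  5
 z  0  1  2  3  4  4  4  4  5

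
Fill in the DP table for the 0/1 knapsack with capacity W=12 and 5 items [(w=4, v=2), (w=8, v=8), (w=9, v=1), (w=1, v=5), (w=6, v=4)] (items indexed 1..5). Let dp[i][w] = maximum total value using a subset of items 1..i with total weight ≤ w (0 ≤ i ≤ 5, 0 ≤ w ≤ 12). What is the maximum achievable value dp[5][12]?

i\w   0   1   2   3   4   5   6   7   8   9  10  11  12
  0   0   0   0   0   0   0   0   0   0   0   0   0   0
  1   0   0   0   0   2   2   2   2   2   2   2   2   2
  2   0   0   0   0   2   2   2   2   8   8   8   8  10
  3   0   0   0   0   2   2   2   2   8   8   8   8  10
  4   0   5   5   5   5   7   7   7   8  13  13  13  13
  5   0   5   5   5   5   7   7   9   9  13  13  13  13

13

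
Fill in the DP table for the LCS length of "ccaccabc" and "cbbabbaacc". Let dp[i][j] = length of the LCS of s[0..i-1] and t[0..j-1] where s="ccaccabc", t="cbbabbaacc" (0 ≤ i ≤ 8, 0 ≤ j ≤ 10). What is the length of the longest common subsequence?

   ''  c  b  b  a  b  b  a  a  c  c
''  0  0  0  0  0  0  0  0  0  0  0
 c  0  1  1  1  1  1  1  1  1  1  1
 c  0  1  1  1  1  1  1  1  1  2  2
 a  0  1  1  1  2  2  2  2  2  2  2
 c  0  1  1  1  2  2  2  2  2  3  3
 c  0  1  1  1  2  2  2  2  2  3  4
 a  0  1  1  1  2  2  2  3  3  3  4
 b  0  1  2  2  2  3  3  3  3  3  4
 c  0  1  2  2  2  3  3  3  3  4  4

4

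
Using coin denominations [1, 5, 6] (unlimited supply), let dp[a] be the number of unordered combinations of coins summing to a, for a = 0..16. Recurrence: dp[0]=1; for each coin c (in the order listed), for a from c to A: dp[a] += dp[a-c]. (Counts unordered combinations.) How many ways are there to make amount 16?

after  coin     0     1     2     3     4     5     6     7     8     9    10    11    12    13    14    15    16
          1     1     1     1     1     1     1     1     1     1     1     1     1     1     1     1     1     1
          5     1     1     1     1     1     2     2     2     2     2     3     3     3     3     3     4     4
          6     1     1     1     1     1     2     3     3     3     3     4     5     6     6     6     7     8

8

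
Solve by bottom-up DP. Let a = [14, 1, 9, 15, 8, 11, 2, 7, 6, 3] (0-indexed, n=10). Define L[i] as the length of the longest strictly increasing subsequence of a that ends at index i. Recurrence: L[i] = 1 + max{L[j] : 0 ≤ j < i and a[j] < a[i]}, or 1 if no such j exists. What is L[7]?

   i    0    1    2    3    4    5    6    7    8    9
a[i]   14    1    9   15    8   11    2    7    6    3
L[i]    1    1    2    3    2    3    2    3    3    3

3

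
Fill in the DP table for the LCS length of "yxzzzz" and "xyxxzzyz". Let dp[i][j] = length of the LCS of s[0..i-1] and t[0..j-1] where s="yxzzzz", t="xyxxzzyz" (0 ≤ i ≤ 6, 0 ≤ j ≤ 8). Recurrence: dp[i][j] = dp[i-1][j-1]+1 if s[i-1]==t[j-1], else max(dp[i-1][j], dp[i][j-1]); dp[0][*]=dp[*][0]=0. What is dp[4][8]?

4

   ''  x  y  x  x  z  z  y  z
''  0  0  0  0  0  0  0  0  0
 y  0  0  1  1  1  1  1  1  1
 x  0  1  1  2  2  2  2  2  2
 z  0  1  1  2  2  3  3  3  3
 z  0  1  1  2  2  3  4  4  4
 z  0  1  1  2  2  3  4  4  5
 z  0  1  1  2  2  3  4  4  5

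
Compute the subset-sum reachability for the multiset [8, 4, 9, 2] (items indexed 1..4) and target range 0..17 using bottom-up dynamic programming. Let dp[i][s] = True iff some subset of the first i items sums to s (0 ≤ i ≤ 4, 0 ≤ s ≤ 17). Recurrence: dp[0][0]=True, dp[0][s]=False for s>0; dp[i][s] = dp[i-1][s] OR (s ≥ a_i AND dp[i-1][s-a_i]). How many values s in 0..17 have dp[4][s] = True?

13

i\s   0   1   2   3   4   5   6   7   8   9  10  11  12  13  14  15  16  17
  0   T   F   F   F   F   F   F   F   F   F   F   F   F   F   F   F   F   F
  1   T   F   F   F   F   F   F   F   T   F   F   F   F   F   F   F   F   F
  2   T   F   F   F   T   F   F   F   T   F   F   F   T   F   F   F   F   F
  3   T   F   F   F   T   F   F   F   T   T   F   F   T   T   F   F   F   T
  4   T   F   T   F   T   F   T   F   T   T   T   T   T   T   T   T   F   T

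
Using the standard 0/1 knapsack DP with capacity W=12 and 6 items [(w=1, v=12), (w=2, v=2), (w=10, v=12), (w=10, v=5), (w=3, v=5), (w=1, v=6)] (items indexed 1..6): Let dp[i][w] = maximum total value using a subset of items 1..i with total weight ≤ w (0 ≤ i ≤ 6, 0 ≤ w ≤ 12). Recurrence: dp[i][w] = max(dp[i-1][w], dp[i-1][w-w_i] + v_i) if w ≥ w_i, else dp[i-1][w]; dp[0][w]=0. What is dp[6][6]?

23

i\w   0   1   2   3   4   5   6   7   8   9  10  11  12
  0   0   0   0   0   0   0   0   0   0   0   0   0   0
  1   0  12  12  12  12  12  12  12  12  12  12  12  12
  2   0  12  12  14  14  14  14  14  14  14  14  14  14
  3   0  12  12  14  14  14  14  14  14  14  14  24  24
  4   0  12  12  14  14  14  14  14  14  14  14  24  24
  5   0  12  12  14  17  17  19  19  19  19  19  24  24
  6   0  12  18  18  20  23  23  25  25  25  25  25  30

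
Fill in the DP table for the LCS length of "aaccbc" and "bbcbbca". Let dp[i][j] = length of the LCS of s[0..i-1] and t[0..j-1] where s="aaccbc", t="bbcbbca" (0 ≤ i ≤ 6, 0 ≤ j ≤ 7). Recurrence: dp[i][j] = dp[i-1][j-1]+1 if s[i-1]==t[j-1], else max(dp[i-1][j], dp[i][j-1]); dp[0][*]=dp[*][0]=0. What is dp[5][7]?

   ''  b  b  c  b  b  c  a
''  0  0  0  0  0  0  0  0
 a  0  0  0  0  0  0  0  1
 a  0  0  0  0  0  0  0  1
 c  0  0  0  1  1  1  1  1
 c  0  0  0  1  1  1  2  2
 b  0  1  1  1  2  2  2  2
 c  0  1  1  2  2  2  3  3

2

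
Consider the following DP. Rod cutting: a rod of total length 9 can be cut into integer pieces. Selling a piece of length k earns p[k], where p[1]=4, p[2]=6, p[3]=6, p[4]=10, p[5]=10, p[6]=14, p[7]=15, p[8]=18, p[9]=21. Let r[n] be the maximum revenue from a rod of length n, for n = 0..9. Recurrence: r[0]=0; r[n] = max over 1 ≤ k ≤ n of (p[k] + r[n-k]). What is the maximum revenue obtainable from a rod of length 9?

   n    0    1    2    3    4    5    6    7    8    9
r[n]    0    4    8   12   16   20   24   28   32   36

36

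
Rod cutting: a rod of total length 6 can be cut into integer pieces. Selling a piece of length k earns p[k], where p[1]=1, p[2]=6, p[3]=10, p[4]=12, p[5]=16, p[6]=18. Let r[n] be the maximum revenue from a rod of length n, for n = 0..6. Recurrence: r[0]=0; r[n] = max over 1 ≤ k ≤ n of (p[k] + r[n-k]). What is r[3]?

10

   n    0    1    2    3    4    5    6
r[n]    0    1    6   10   12   16   20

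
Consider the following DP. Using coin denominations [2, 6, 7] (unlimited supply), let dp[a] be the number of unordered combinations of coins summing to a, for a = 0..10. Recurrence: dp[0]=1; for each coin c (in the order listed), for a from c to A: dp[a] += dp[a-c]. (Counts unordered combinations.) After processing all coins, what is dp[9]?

after  coin     0     1     2     3     4     5     6     7     8     9    10
          2     1     0     1     0     1     0     1     0     1     0     1
          6     1     0     1     0     1     0     2     0     2     0     2
          7     1     0     1     0     1     0     2     1     2     1     2

1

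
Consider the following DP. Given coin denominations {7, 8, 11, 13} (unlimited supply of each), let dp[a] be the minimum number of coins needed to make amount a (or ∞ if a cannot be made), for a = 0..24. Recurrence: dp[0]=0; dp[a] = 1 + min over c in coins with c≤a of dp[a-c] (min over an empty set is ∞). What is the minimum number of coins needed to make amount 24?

 a  0  1  2  3  4  5  6  7  8  9 10 11 12 13 14 15 16 17 18 19 20 21 22 23 24
dp  0  -  -  -  -  -  -  1  1  -  -  1  -  1  2  2  2  -  2  2  2  2  2  3  2
(- denotes ∞ / unreachable)

2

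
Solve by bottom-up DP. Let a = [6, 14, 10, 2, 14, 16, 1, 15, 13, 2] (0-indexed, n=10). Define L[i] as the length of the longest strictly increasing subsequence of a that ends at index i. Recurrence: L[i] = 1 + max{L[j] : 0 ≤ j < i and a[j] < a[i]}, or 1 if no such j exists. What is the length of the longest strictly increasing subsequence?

4

   i    0    1    2    3    4    5    6    7    8    9
a[i]    6   14   10    2   14   16    1   15   13    2
L[i]    1    2    2    1    3    4    1    4    3    2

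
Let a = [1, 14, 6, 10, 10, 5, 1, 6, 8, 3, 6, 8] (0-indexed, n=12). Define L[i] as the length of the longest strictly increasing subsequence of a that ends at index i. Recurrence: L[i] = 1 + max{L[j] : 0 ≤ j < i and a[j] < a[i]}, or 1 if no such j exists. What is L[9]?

2

   i    0    1    2    3    4    5    6    7    8    9   10   11
a[i]    1   14    6   10   10    5    1    6    8    3    6    8
L[i]    1    2    2    3    3    2    1    3    4    2    3    4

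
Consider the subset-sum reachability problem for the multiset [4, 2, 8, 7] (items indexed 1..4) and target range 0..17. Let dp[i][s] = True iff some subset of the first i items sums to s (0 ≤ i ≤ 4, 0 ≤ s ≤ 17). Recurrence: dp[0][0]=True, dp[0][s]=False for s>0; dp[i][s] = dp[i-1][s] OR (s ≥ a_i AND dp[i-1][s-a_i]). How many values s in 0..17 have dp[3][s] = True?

8

i\s   0   1   2   3   4   5   6   7   8   9  10  11  12  13  14  15  16  17
  0   T   F   F   F   F   F   F   F   F   F   F   F   F   F   F   F   F   F
  1   T   F   F   F   T   F   F   F   F   F   F   F   F   F   F   F   F   F
  2   T   F   T   F   T   F   T   F   F   F   F   F   F   F   F   F   F   F
  3   T   F   T   F   T   F   T   F   T   F   T   F   T   F   T   F   F   F
  4   T   F   T   F   T   F   T   T   T   T   T   T   T   T   T   T   F   T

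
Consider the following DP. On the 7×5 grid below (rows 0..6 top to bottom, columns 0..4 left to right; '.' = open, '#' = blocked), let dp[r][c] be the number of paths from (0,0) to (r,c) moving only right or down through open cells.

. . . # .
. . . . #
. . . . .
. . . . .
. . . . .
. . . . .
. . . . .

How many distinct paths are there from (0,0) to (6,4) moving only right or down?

r\c   0   1   2   3   4
  0   1   1   1   0   0
  1   1   2   3   3   0
  2   1   3   6   9   9
  3   1   4  10  19  28
  4   1   5  15  34  62
  5   1   6  21  55 117
  6   1   7  28  83 200

200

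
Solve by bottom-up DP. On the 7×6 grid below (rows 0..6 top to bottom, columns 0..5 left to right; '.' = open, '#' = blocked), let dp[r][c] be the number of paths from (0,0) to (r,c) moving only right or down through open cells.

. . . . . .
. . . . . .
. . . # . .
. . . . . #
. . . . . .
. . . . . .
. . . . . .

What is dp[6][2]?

28

r\c   0   1   2   3   4   5
  0   1   1   1   1   1   1
  1   1   2   3   4   5   6
  2   1   3   6   0   5  11
  3   1   4  10  10  15   0
  4   1   5  15  25  40  40
  5   1   6  21  46  86 126
  6   1   7  28  74 160 286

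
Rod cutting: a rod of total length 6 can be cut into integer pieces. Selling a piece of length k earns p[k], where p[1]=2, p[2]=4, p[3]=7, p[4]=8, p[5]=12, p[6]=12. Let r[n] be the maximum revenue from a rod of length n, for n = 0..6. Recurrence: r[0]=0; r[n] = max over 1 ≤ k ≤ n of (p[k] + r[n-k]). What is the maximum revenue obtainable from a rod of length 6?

   n    0    1    2    3    4    5    6
r[n]    0    2    4    7    9   12   14

14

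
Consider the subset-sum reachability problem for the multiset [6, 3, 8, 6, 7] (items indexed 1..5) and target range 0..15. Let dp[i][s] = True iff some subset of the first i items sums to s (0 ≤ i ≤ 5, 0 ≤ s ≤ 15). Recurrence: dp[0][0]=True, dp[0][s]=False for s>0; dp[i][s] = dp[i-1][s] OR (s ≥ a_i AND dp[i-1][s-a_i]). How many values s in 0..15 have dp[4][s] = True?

i\s   0   1   2   3   4   5   6   7   8   9  10  11  12  13  14  15
  0   T   F   F   F   F   F   F   F   F   F   F   F   F   F   F   F
  1   T   F   F   F   F   F   T   F   F   F   F   F   F   F   F   F
  2   T   F   F   T   F   F   T   F   F   T   F   F   F   F   F   F
  3   T   F   F   T   F   F   T   F   T   T   F   T   F   F   T   F
  4   T   F   F   T   F   F   T   F   T   T   F   T   T   F   T   T
  5   T   F   F   T   F   F   T   T   T   T   T   T   T   T   T   T

9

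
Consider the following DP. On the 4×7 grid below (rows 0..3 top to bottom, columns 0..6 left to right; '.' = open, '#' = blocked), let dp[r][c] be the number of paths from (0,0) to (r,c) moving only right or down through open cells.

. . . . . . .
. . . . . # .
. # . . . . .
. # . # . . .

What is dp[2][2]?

3

r\c   0   1   2   3   4   5   6
  0   1   1   1   1   1   1   1
  1   1   2   3   4   5   0   1
  2   1   0   3   7  12  12  13
  3   1   0   3   0  12  24  37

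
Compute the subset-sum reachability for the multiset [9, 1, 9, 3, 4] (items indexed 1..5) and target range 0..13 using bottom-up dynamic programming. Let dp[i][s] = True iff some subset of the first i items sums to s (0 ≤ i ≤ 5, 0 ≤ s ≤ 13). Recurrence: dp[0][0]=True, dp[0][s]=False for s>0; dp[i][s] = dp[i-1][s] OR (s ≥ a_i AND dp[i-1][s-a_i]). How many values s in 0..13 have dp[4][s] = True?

i\s   0   1   2   3   4   5   6   7   8   9  10  11  12  13
  0   T   F   F   F   F   F   F   F   F   F   F   F   F   F
  1   T   F   F   F   F   F   F   F   F   T   F   F   F   F
  2   T   T   F   F   F   F   F   F   F   T   T   F   F   F
  3   T   T   F   F   F   F   F   F   F   T   T   F   F   F
  4   T   T   F   T   T   F   F   F   F   T   T   F   T   T
  5   T   T   F   T   T   T   F   T   T   T   T   F   T   T

8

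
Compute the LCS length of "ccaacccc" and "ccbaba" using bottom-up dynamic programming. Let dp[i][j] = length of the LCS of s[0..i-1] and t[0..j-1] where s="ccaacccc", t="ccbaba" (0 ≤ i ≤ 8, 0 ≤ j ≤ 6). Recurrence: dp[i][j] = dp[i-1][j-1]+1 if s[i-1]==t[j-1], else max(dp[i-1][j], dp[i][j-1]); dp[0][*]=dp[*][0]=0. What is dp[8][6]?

4

   ''  c  c  b  a  b  a
''  0  0  0  0  0  0  0
 c  0  1  1  1  1  1  1
 c  0  1  2  2  2  2  2
 a  0  1  2  2  3  3  3
 a  0  1  2  2  3  3  4
 c  0  1  2  2  3  3  4
 c  0  1  2  2  3  3  4
 c  0  1  2  2  3  3  4
 c  0  1  2  2  3  3  4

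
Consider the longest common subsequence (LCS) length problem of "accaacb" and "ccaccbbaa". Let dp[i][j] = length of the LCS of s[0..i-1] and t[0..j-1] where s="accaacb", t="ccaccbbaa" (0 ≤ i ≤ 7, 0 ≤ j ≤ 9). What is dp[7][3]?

   ''  c  c  a  c  c  b  b  a  a
''  0  0  0  0  0  0  0  0  0  0
 a  0  0  0  1  1  1  1  1  1  1
 c  0  1  1  1  2  2  2  2  2  2
 c  0  1  2  2  2  3  3  3  3  3
 a  0  1  2  3  3  3  3  3  4  4
 a  0  1  2  3  3  3  3  3  4  5
 c  0  1  2  3  4  4  4  4  4  5
 b  0  1  2  3  4  4  5  5  5  5

3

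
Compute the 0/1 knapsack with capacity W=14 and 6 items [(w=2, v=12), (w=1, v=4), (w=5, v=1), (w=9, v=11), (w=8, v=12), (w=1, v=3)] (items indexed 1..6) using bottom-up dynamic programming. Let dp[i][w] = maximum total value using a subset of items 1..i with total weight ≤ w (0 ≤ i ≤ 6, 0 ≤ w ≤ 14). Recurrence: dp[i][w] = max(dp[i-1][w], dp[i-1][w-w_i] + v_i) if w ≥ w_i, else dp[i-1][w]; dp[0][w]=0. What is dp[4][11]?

i\w   0   1   2   3   4   5   6   7   8   9  10  11  12  13  14
  0   0   0   0   0   0   0   0   0   0   0   0   0   0   0   0
  1   0   0  12  12  12  12  12  12  12  12  12  12  12  12  12
  2   0   4  12  16  16  16  16  16  16  16  16  16  16  16  16
  3   0   4  12  16  16  16  16  16  17  17  17  17  17  17  17
  4   0   4  12  16  16  16  16  16  17  17  17  23  27  27  27
  5   0   4  12  16  16  16  16  16  17  17  24  28  28  28  28
  6   0   4  12  16  19  19  19  19  19  20  24  28  31  31  31

23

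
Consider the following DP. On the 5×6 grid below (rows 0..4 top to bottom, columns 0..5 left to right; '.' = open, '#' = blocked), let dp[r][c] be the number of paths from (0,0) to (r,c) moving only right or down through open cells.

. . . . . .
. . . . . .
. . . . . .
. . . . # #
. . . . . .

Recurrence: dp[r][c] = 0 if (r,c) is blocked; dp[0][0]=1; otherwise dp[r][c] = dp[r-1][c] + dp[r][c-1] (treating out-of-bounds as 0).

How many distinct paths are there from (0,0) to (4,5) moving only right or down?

r\c   0   1   2   3   4   5
  0   1   1   1   1   1   1
  1   1   2   3   4   5   6
  2   1   3   6  10  15  21
  3   1   4  10  20   0   0
  4   1   5  15  35  35  35

35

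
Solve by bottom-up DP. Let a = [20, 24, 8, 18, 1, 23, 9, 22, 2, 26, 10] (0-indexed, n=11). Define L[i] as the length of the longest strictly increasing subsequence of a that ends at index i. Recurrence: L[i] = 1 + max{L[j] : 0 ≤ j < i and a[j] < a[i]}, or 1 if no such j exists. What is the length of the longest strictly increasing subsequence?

   i    0    1    2    3    4    5    6    7    8    9   10
a[i]   20   24    8   18    1   23    9   22    2   26   10
L[i]    1    2    1    2    1    3    2    3    2    4    3

4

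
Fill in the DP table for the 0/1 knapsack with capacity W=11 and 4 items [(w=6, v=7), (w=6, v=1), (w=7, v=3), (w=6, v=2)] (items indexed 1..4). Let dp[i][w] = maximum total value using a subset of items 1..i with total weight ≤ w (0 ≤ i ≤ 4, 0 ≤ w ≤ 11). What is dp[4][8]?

i\w   0   1   2   3   4   5   6   7   8   9  10  11
  0   0   0   0   0   0   0   0   0   0   0   0   0
  1   0   0   0   0   0   0   7   7   7   7   7   7
  2   0   0   0   0   0   0   7   7   7   7   7   7
  3   0   0   0   0   0   0   7   7   7   7   7   7
  4   0   0   0   0   0   0   7   7   7   7   7   7

7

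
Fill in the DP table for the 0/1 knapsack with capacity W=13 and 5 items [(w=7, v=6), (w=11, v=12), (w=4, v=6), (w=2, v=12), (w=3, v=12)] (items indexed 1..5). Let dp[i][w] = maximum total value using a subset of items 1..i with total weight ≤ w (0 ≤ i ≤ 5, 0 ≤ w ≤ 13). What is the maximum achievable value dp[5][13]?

i\w   0   1   2   3   4   5   6   7   8   9  10  11  12  13
  0   0   0   0   0   0   0   0   0   0   0   0   0   0   0
  1   0   0   0   0   0   0   0   6   6   6   6   6   6   6
  2   0   0   0   0   0   0   0   6   6   6   6  12  12  12
  3   0   0   0   0   6   6   6   6   6   6   6  12  12  12
  4   0   0  12  12  12  12  18  18  18  18  18  18  18  24
  5   0   0  12  12  12  24  24  24  24  30  30  30  30  30

30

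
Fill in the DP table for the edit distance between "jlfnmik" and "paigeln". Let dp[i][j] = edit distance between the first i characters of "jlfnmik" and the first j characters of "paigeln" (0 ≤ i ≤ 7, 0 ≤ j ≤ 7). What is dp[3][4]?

4

   ''  p  a  i  g  e  l  n
''  0  1  2  3  4  5  6  7
 j  1  1  2  3  4  5  6  7
 l  2  2  2  3  4  5  5  6
 f  3  3  3  3  4  5  6  6
 n  4  4  4  4  4  5  6  6
 m  5  5  5  5  5  5  6  7
 i  6  6  6  5  6  6  6  7
 k  7  7  7  6  6  7  7  7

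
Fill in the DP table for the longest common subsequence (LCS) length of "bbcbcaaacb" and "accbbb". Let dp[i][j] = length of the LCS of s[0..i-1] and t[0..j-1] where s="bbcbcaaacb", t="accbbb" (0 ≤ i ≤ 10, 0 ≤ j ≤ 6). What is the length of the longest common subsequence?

   ''  a  c  c  b  b  b
''  0  0  0  0  0  0  0
 b  0  0  0  0  1  1  1
 b  0  0  0  0  1  2  2
 c  0  0  1  1  1  2  2
 b  0  0  1  1  2  2  3
 c  0  0  1  2  2  2  3
 a  0  1  1  2  2  2  3
 a  0  1  1  2  2  2  3
 a  0  1  1  2  2  2  3
 c  0  1  2  2  2  2  3
 b  0  1  2  2  3  3  3

3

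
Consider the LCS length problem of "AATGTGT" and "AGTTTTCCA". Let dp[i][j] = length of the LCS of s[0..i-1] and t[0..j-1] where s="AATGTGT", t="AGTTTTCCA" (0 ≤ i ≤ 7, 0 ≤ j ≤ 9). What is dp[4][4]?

2

   ''  A  G  T  T  T  T  C  C  A
''  0  0  0  0  0  0  0  0  0  0
 A  0  1  1  1  1  1  1  1  1  1
 A  0  1  1  1  1  1  1  1  1  2
 T  0  1  1  2  2  2  2  2  2  2
 G  0  1  2  2  2  2  2  2  2  2
 T  0  1  2  3  3  3  3  3  3  3
 G  0  1  2  3  3  3  3  3  3  3
 T  0  1  2  3  4  4  4  4  4  4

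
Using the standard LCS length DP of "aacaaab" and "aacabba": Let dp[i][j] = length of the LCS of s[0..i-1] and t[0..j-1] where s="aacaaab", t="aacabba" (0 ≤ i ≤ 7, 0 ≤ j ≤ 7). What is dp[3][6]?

3

   ''  a  a  c  a  b  b  a
''  0  0  0  0  0  0  0  0
 a  0  1  1  1  1  1  1  1
 a  0  1  2  2  2  2  2  2
 c  0  1  2  3  3  3  3  3
 a  0  1  2  3  4  4  4  4
 a  0  1  2  3  4  4  4  5
 a  0  1  2  3  4  4  4  5
 b  0  1  2  3  4  5  5  5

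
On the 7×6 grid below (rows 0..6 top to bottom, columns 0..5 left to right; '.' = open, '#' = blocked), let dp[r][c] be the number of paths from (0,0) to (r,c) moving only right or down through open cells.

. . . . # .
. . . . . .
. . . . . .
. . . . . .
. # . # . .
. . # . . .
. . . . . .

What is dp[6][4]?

36

r\c   0   1   2   3   4   5
  0   1   1   1   1   0   0
  1   1   2   3   4   4   4
  2   1   3   6  10  14  18
  3   1   4  10  20  34  52
  4   1   0  10   0  34  86
  5   1   1   0   0  34 120
  6   1   2   2   2  36 156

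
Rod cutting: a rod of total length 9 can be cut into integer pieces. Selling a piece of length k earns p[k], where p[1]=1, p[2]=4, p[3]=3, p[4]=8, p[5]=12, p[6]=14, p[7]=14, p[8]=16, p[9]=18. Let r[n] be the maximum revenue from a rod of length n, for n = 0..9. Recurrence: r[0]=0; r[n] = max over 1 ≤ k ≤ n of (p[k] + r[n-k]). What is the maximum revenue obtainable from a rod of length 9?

20

   n    0    1    2    3    4    5    6    7    8    9
r[n]    0    1    4    5    8   12   14   16   18   20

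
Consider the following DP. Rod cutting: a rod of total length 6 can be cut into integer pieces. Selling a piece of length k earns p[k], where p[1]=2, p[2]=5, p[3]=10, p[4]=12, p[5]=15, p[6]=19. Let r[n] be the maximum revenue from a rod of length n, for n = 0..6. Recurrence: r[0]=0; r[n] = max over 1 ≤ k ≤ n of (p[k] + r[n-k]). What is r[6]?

   n    0    1    2    3    4    5    6
r[n]    0    2    5   10   12   15   20

20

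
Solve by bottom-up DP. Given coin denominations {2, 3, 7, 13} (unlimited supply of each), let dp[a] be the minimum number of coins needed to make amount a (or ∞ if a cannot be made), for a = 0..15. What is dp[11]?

3

 a  0  1  2  3  4  5  6  7  8  9 10 11 12 13 14 15
dp  0  -  1  1  2  2  2  1  3  2  2  3  3  1  2  2
(- denotes ∞ / unreachable)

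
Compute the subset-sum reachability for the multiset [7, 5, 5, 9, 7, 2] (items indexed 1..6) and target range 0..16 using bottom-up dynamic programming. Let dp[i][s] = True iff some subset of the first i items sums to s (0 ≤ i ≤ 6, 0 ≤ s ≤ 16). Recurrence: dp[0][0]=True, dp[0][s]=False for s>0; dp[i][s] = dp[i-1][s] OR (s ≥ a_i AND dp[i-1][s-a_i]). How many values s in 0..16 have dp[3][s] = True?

5

i\s   0   1   2   3   4   5   6   7   8   9  10  11  12  13  14  15  16
  0   T   F   F   F   F   F   F   F   F   F   F   F   F   F   F   F   F
  1   T   F   F   F   F   F   F   T   F   F   F   F   F   F   F   F   F
  2   T   F   F   F   F   T   F   T   F   F   F   F   T   F   F   F   F
  3   T   F   F   F   F   T   F   T   F   F   T   F   T   F   F   F   F
  4   T   F   F   F   F   T   F   T   F   T   T   F   T   F   T   F   T
  5   T   F   F   F   F   T   F   T   F   T   T   F   T   F   T   F   T
  6   T   F   T   F   F   T   F   T   F   T   T   T   T   F   T   F   T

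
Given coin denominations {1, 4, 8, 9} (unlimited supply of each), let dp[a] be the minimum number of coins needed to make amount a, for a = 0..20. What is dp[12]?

2

 a  0  1  2  3  4  5  6  7  8  9 10 11 12 13 14 15 16 17 18 19 20
dp  0  1  2  3  1  2  3  4  1  1  2  3  2  2  3  4  2  2  2  3  3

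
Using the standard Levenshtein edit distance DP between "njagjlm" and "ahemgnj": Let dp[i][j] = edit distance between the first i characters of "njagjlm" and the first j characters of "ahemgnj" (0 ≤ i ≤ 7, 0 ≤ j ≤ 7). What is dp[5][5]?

   ''  a  h  e  m  g  n  j
''  0  1  2  3  4  5  6  7
 n  1  1  2  3  4  5  5  6
 j  2  2  2  3  4  5  6  5
 a  3  2  3  3  4  5  6  6
 g  4  3  3  4  4  4  5  6
 j  5  4  4  4  5  5  5  5
 l  6  5  5  5  5  6  6  6
 m  7  6  6  6  5  6  7  7

5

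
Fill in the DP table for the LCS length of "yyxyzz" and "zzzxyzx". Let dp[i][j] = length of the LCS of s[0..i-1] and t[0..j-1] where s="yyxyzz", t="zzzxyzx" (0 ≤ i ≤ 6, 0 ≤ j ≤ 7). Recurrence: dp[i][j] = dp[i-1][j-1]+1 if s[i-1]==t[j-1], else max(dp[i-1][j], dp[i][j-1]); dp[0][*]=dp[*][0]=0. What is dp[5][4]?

1

   ''  z  z  z  x  y  z  x
''  0  0  0  0  0  0  0  0
 y  0  0  0  0  0  1  1  1
 y  0  0  0  0  0  1  1  1
 x  0  0  0  0  1  1  1  2
 y  0  0  0  0  1  2  2  2
 z  0  1  1  1  1  2  3  3
 z  0  1  2  2  2  2  3  3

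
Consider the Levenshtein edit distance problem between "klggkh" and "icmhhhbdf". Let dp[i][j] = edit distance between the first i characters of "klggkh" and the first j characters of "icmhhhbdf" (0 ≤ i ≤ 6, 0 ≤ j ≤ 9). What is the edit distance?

   ''  i  c  m  h  h  h  b  d  f
''  0  1  2  3  4  5  6  7  8  9
 k  1  1  2  3  4  5  6  7  8  9
 l  2  2  2  3  4  5  6  7  8  9
 g  3  3  3  3  4  5  6  7  8  9
 g  4  4  4  4  4  5  6  7  8  9
 k  5  5  5  5  5  5  6  7  8  9
 h  6  6  6  6  5  5  5  6  7  8

8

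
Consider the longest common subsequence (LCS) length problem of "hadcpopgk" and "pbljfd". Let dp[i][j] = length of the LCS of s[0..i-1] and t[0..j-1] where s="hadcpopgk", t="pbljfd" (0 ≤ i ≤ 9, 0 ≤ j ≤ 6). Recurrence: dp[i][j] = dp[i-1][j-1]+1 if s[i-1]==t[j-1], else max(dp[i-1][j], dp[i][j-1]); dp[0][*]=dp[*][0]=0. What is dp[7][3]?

   ''  p  b  l  j  f  d
''  0  0  0  0  0  0  0
 h  0  0  0  0  0  0  0
 a  0  0  0  0  0  0  0
 d  0  0  0  0  0  0  1
 c  0  0  0  0  0  0  1
 p  0  1  1  1  1  1  1
 o  0  1  1  1  1  1  1
 p  0  1  1  1  1  1  1
 g  0  1  1  1  1  1  1
 k  0  1  1  1  1  1  1

1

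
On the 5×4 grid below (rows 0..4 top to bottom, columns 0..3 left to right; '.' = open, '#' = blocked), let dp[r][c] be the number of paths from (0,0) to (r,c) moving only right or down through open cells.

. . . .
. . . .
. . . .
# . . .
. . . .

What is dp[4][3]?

r\c   0   1   2   3
  0   1   1   1   1
  1   1   2   3   4
  2   1   3   6  10
  3   0   3   9  19
  4   0   3  12  31

31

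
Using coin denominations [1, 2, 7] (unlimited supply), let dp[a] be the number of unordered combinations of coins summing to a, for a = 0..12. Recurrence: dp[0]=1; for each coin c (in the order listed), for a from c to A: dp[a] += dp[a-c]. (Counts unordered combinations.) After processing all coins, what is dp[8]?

6

after  coin     0     1     2     3     4     5     6     7     8     9    10    11    12
          1     1     1     1     1     1     1     1     1     1     1     1     1     1
          2     1     1     2     2     3     3     4     4     5     5     6     6     7
          7     1     1     2     2     3     3     4     5     6     7     8     9    10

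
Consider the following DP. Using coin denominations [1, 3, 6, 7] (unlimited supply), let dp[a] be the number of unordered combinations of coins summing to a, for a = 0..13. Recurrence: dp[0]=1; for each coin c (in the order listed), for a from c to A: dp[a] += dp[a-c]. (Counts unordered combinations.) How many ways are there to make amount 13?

after  coin     0     1     2     3     4     5     6     7     8     9    10    11    12    13
          1     1     1     1     1     1     1     1     1     1     1     1     1     1     1
          3     1     1     1     2     2     2     3     3     3     4     4     4     5     5
          6     1     1     1     2     2     2     4     4     4     6     6     6     9     9
          7     1     1     1     2     2     2     4     5     5     7     8     8    11    13

13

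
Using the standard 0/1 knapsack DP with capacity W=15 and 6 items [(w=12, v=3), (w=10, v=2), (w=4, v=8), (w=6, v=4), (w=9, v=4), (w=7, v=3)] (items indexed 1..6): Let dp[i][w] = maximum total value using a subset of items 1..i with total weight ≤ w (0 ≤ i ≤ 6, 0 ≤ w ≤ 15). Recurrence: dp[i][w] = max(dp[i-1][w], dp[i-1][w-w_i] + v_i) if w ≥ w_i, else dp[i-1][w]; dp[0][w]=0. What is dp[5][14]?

i\w   0   1   2   3   4   5   6   7   8   9  10  11  12  13  14  15
  0   0   0   0   0   0   0   0   0   0   0   0   0   0   0   0   0
  1   0   0   0   0   0   0   0   0   0   0   0   0   3   3   3   3
  2   0   0   0   0   0   0   0   0   0   0   2   2   3   3   3   3
  3   0   0   0   0   8   8   8   8   8   8   8   8   8   8  10  10
  4   0   0   0   0   8   8   8   8   8   8  12  12  12  12  12  12
  5   0   0   0   0   8   8   8   8   8   8  12  12  12  12  12  12
  6   0   0   0   0   8   8   8   8   8   8  12  12  12  12  12  12

12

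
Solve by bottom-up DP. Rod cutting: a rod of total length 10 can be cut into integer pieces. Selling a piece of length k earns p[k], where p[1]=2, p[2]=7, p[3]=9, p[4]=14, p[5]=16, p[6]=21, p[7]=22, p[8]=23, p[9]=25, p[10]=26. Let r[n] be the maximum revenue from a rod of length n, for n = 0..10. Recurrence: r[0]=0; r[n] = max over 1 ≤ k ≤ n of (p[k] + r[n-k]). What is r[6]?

   n    0    1    2    3    4    5    6    7    8    9   10
r[n]    0    2    7    9   14   16   21   23   28   30   35

21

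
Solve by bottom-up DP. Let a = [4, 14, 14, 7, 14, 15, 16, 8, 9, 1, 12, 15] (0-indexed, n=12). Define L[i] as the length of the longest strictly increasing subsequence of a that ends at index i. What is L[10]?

5

   i    0    1    2    3    4    5    6    7    8    9   10   11
a[i]    4   14   14    7   14   15   16    8    9    1   12   15
L[i]    1    2    2    2    3    4    5    3    4    1    5    6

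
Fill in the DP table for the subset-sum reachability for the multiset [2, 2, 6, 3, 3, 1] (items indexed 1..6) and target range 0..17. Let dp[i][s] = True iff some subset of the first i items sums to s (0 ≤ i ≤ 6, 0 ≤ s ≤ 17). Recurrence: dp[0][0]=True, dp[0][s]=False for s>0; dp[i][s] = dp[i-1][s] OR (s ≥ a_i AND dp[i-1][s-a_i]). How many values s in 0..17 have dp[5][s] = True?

i\s   0   1   2   3   4   5   6   7   8   9  10  11  12  13  14  15  16  17
  0   T   F   F   F   F   F   F   F   F   F   F   F   F   F   F   F   F   F
  1   T   F   T   F   F   F   F   F   F   F   F   F   F   F   F   F   F   F
  2   T   F   T   F   T   F   F   F   F   F   F   F   F   F   F   F   F   F
  3   T   F   T   F   T   F   T   F   T   F   T   F   F   F   F   F   F   F
  4   T   F   T   T   T   T   T   T   T   T   T   T   F   T   F   F   F   F
  5   T   F   T   T   T   T   T   T   T   T   T   T   T   T   T   F   T   F
  6   T   T   T   T   T   T   T   T   T   T   T   T   T   T   T   T   T   T

15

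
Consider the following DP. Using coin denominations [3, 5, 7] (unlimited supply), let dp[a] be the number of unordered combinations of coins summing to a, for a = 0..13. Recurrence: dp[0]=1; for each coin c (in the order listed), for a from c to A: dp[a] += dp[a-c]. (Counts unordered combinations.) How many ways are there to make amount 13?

2

after  coin     0     1     2     3     4     5     6     7     8     9    10    11    12    13
          3     1     0     0     1     0     0     1     0     0     1     0     0     1     0
          5     1     0     0     1     0     1     1     0     1     1     1     1     1     1
          7     1     0     0     1     0     1     1     1     1     1     2     1     2     2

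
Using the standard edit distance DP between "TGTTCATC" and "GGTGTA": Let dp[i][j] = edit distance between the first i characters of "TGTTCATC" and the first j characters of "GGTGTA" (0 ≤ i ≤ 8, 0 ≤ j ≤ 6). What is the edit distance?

   ''  G  G  T  G  T  A
''  0  1  2  3  4  5  6
 T  1  1  2  2  3  4  5
 G  2  1  1  2  2  3  4
 T  3  2  2  1  2  2  3
 T  4  3  3  2  2  2  3
 C  5  4  4  3  3  3  3
 A  6  5  5  4  4  4  3
 T  7  6  6  5  5  4  4
 C  8  7  7  6  6  5  5

5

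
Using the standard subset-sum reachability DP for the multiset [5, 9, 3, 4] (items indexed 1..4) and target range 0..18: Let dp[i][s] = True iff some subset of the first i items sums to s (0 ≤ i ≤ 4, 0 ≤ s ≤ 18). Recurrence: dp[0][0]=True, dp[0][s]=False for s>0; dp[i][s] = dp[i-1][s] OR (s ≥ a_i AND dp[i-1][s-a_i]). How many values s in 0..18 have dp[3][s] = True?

8

i\s   0   1   2   3   4   5   6   7   8   9  10  11  12  13  14  15  16  17  18
  0   T   F   F   F   F   F   F   F   F   F   F   F   F   F   F   F   F   F   F
  1   T   F   F   F   F   T   F   F   F   F   F   F   F   F   F   F   F   F   F
  2   T   F   F   F   F   T   F   F   F   T   F   F   F   F   T   F   F   F   F
  3   T   F   F   T   F   T   F   F   T   T   F   F   T   F   T   F   F   T   F
  4   T   F   F   T   T   T   F   T   T   T   F   F   T   T   T   F   T   T   T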